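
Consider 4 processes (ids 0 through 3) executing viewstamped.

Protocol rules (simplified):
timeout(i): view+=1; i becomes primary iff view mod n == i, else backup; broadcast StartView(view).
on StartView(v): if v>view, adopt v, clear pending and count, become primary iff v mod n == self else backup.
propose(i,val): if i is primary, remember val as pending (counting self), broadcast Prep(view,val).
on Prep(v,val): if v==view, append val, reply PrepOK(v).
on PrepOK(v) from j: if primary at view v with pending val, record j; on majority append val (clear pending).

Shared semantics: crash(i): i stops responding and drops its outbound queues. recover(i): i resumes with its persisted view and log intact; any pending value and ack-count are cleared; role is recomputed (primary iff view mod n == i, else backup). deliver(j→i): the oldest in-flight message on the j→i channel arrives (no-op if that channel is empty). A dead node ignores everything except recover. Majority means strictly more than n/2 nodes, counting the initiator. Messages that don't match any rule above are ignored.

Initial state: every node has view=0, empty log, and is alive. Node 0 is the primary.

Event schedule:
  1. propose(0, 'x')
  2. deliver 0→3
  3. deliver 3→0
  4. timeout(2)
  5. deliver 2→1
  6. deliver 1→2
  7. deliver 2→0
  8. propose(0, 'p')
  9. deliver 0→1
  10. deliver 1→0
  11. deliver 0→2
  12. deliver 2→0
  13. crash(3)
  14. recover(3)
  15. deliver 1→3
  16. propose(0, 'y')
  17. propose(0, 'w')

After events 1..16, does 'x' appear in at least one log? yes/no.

step 1 propose(0,'x'): —
step 2 deliver 0→3: 3={back,v=0,log=x}
step 3 deliver 3→0: —
step 4 timeout(2): 2={back,v=1,log=-}
step 5 deliver 2→1: 1={prim,v=1,log=-}
step 6 deliver 1→2: —
step 7 deliver 2→0: 0={back,v=1,log=-}
step 8 propose(0,'p'): —
step 9 deliver 0→1: —
step 10 deliver 1→0: —
step 11 deliver 0→2: —
step 12 deliver 2→0: —
step 13 crash(3): 3={✗back,v=0,log=x}
step 14 recover(3): 3={back,v=0,log=x}
step 15 deliver 1→3: —
step 16 propose(0,'y'): —

yes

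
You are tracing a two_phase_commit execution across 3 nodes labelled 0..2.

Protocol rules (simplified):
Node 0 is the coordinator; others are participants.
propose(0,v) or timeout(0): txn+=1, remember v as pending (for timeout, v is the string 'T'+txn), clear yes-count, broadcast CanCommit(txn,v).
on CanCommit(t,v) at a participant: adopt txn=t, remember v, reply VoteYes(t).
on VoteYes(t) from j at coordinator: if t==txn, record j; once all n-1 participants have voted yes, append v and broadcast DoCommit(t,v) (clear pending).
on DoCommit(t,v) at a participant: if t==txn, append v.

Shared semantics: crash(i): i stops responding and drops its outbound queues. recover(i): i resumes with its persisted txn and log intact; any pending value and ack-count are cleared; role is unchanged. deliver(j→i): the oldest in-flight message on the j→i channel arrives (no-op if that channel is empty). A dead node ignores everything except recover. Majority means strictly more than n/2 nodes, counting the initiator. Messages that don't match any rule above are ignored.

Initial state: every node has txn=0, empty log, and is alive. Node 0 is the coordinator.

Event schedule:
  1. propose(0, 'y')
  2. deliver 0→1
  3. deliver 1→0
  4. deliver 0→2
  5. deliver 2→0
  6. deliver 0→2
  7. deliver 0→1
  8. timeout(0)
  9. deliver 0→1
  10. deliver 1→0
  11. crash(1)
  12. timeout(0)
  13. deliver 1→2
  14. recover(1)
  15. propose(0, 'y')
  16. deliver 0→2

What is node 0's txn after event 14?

3

after 1 — propose(0,'y'): n0:coor/t1/[-]
after 2 — deliver 0→1: n1:part/t1/[-]
after 3 — deliver 1→0: ·
after 4 — deliver 0→2: n2:part/t1/[-]
after 5 — deliver 2→0: n0:coor/t1/[y]
after 6 — deliver 0→2: n2:part/t1/[y]
after 7 — deliver 0→1: n1:part/t1/[y]
after 8 — timeout(0): n0:coor/t2/[y]
after 9 — deliver 0→1: n1:part/t2/[y]
after 10 — deliver 1→0: ·
after 11 — crash(1): n1:✗part/t2/[y]
after 12 — timeout(0): n0:coor/t3/[y]
after 13 — deliver 1→2: ·
after 14 — recover(1): n1:part/t2/[y]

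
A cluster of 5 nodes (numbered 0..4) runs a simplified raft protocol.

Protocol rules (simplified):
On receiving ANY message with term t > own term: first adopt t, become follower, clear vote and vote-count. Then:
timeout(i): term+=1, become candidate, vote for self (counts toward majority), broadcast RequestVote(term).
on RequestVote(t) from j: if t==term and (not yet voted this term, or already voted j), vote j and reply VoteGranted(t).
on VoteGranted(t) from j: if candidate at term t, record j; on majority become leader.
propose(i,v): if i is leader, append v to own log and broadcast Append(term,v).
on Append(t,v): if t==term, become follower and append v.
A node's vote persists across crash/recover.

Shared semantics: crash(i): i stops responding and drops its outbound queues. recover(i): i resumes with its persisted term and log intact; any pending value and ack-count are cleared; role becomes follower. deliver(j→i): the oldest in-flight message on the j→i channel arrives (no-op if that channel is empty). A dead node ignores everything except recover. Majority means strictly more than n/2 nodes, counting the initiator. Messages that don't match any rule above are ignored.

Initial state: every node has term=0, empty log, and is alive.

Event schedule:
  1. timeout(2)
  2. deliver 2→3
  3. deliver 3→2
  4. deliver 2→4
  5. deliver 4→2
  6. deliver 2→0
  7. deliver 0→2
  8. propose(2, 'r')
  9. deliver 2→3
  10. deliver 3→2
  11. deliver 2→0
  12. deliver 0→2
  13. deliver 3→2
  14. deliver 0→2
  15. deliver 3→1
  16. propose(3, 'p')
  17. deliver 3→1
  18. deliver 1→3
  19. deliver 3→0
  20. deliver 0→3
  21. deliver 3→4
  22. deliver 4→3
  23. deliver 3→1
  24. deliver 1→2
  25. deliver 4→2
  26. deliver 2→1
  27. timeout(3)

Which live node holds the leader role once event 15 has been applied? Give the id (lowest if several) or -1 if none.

2

[1] timeout(2) → N2(cand t1 [-])
[2] deliver 2→3 → N3(foll t1 [-])
[3] deliver 3→2 → ∅
[4] deliver 2→4 → N4(foll t1 [-])
[5] deliver 4→2 → N2(lead t1 [-])
[6] deliver 2→0 → N0(foll t1 [-])
[7] deliver 0→2 → ∅
[8] propose(2,'r') → N2(lead t1 [r])
[9] deliver 2→3 → N3(foll t1 [r])
[10] deliver 3→2 → ∅
[11] deliver 2→0 → N0(foll t1 [r])
[12] deliver 0→2 → ∅
[13] deliver 3→2 → ∅
[14] deliver 0→2 → ∅
[15] deliver 3→1 → ∅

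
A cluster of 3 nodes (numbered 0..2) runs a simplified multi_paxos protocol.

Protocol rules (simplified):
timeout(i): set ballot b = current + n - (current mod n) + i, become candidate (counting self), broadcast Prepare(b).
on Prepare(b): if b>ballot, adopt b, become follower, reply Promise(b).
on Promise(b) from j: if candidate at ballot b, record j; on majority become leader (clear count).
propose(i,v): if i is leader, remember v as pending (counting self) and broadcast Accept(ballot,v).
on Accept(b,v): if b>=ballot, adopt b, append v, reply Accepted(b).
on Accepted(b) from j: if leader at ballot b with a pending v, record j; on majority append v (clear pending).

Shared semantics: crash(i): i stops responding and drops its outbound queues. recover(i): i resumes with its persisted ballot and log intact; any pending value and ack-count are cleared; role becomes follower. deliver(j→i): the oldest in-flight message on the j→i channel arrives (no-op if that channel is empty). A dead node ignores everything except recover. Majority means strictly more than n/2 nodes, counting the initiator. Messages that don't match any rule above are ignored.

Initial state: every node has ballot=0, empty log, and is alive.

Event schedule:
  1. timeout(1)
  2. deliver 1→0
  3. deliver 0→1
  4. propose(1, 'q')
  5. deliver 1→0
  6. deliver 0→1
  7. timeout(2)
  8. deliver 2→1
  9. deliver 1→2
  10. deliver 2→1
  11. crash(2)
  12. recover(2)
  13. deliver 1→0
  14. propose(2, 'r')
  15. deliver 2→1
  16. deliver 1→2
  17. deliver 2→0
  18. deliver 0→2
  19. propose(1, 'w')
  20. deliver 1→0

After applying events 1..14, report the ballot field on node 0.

4

step 1 timeout(1): 1={cand,b=4,log=-}
step 2 deliver 1→0: 0={foll,b=4,log=-}
step 3 deliver 0→1: 1={lead,b=4,log=-}
step 4 propose(1,'q'): —
step 5 deliver 1→0: 0={foll,b=4,log=q}
step 6 deliver 0→1: 1={lead,b=4,log=q}
step 7 timeout(2): 2={cand,b=5,log=-}
step 8 deliver 2→1: 1={foll,b=5,log=q}
step 9 deliver 1→2: —
step 10 deliver 2→1: —
step 11 crash(2): 2={✗cand,b=5,log=-}
step 12 recover(2): 2={foll,b=5,log=-}
step 13 deliver 1→0: —
step 14 propose(2,'r'): —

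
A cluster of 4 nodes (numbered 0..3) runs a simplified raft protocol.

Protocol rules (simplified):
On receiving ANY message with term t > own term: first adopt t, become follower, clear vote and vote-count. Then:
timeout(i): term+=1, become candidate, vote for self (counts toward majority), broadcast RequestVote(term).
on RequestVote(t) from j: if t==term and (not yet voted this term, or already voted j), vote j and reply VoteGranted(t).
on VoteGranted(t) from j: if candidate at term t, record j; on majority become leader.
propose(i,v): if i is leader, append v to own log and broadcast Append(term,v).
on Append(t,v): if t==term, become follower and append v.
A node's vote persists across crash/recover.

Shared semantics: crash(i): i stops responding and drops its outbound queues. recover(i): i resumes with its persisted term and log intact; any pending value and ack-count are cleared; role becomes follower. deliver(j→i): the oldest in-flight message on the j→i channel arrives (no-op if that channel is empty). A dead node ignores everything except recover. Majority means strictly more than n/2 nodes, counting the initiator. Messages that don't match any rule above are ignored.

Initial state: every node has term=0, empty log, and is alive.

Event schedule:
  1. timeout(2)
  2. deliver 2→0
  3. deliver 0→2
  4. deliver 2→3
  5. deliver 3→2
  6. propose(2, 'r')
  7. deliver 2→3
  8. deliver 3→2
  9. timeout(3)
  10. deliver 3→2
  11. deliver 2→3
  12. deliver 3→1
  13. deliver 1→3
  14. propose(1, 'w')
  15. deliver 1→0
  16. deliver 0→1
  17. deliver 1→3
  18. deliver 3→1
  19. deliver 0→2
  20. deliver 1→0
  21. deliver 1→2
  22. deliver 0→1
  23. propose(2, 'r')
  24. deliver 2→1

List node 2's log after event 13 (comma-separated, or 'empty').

r

after 1 — timeout(2): n2:cand/t1/[-]
after 2 — deliver 2→0: n0:foll/t1/[-]
after 3 — deliver 0→2: ·
after 4 — deliver 2→3: n3:foll/t1/[-]
after 5 — deliver 3→2: n2:lead/t1/[-]
after 6 — propose(2,'r'): n2:lead/t1/[r]
after 7 — deliver 2→3: n3:foll/t1/[r]
after 8 — deliver 3→2: ·
after 9 — timeout(3): n3:cand/t2/[r]
after 10 — deliver 3→2: n2:foll/t2/[r]
after 11 — deliver 2→3: ·
after 12 — deliver 3→1: n1:foll/t2/[-]
after 13 — deliver 1→3: n3:lead/t2/[r]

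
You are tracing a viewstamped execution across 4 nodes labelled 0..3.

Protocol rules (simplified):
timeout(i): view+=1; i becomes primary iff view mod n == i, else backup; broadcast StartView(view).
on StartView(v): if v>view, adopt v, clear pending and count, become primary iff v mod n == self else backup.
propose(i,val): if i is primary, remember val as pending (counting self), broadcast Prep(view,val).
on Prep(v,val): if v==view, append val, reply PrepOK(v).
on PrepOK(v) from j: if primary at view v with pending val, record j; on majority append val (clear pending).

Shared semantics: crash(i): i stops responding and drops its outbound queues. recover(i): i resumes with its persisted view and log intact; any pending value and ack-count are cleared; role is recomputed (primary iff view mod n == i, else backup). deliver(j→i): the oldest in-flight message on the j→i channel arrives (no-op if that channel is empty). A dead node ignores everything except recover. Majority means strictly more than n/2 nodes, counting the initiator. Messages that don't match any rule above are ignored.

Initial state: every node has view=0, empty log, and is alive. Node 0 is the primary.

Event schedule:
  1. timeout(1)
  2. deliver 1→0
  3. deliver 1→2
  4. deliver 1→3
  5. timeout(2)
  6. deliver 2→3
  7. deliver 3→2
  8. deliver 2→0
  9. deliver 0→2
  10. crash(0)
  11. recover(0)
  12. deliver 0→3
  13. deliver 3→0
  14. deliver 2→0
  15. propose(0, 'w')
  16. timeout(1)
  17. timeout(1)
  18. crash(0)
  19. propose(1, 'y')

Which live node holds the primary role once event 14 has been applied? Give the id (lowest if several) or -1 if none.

[1] timeout(1) → N1(prim v1 [-])
[2] deliver 1→0 → N0(back v1 [-])
[3] deliver 1→2 → N2(back v1 [-])
[4] deliver 1→3 → N3(back v1 [-])
[5] timeout(2) → N2(prim v2 [-])
[6] deliver 2→3 → N3(back v2 [-])
[7] deliver 3→2 → ∅
[8] deliver 2→0 → N0(back v2 [-])
[9] deliver 0→2 → ∅
[10] crash(0) → N0(✗back v2 [-])
[11] recover(0) → N0(back v2 [-])
[12] deliver 0→3 → ∅
[13] deliver 3→0 → ∅
[14] deliver 2→0 → ∅

1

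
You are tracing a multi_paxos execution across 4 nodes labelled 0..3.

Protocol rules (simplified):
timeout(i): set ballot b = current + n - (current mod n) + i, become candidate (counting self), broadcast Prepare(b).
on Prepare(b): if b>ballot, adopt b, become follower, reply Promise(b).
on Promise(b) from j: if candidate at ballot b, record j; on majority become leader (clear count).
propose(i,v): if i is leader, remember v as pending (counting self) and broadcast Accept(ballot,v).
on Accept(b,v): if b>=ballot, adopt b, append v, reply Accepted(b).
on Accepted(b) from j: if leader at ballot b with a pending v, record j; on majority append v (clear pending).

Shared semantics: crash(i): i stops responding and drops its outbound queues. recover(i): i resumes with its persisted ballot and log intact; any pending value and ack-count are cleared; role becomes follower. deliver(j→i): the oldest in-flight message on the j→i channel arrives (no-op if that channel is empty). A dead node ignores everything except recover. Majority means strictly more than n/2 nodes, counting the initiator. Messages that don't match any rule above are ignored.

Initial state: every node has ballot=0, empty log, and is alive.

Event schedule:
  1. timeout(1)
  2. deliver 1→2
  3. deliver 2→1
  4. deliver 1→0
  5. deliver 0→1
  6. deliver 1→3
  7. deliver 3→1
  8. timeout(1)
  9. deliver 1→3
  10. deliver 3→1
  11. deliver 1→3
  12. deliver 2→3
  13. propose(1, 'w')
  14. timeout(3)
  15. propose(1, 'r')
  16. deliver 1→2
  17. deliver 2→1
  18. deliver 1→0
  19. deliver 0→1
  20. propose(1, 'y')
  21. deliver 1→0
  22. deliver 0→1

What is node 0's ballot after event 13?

5

e1 timeout(1): 1[cand,b=5,-]
e2 deliver 1→2: 2[foll,b=5,-]
e3 deliver 2→1: ·
e4 deliver 1→0: 0[foll,b=5,-]
e5 deliver 0→1: 1[lead,b=5,-]
e6 deliver 1→3: 3[foll,b=5,-]
e7 deliver 3→1: ·
e8 timeout(1): 1[cand,b=9,-]
e9 deliver 1→3: 3[foll,b=9,-]
e10 deliver 3→1: ·
e11 deliver 1→3: ·
e12 deliver 2→3: ·
e13 propose(1,'w'): ·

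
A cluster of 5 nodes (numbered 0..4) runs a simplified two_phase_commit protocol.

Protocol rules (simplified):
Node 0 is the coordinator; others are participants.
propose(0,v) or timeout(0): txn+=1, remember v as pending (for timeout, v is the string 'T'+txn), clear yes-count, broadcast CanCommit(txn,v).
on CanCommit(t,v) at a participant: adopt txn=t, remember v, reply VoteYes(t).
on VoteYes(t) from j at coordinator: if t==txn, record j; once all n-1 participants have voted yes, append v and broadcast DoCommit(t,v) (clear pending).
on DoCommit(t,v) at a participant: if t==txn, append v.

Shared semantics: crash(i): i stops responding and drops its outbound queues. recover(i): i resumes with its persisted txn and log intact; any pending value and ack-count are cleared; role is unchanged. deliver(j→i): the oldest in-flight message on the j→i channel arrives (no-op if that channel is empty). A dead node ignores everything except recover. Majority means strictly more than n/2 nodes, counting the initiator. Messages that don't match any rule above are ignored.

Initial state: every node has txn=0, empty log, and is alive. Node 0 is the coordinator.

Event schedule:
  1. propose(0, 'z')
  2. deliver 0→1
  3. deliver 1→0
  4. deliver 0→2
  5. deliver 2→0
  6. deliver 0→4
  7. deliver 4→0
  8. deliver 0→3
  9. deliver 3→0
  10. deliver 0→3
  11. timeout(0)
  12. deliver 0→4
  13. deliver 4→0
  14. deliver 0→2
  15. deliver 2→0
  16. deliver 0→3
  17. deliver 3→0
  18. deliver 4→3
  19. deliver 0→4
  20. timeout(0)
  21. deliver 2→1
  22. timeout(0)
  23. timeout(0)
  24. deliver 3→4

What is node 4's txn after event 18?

e1 propose(0,'z'): 0[coor,t=1,-]
e2 deliver 0→1: 1[part,t=1,-]
e3 deliver 1→0: ·
e4 deliver 0→2: 2[part,t=1,-]
e5 deliver 2→0: ·
e6 deliver 0→4: 4[part,t=1,-]
e7 deliver 4→0: ·
e8 deliver 0→3: 3[part,t=1,-]
e9 deliver 3→0: 0[coor,t=1,z]
e10 deliver 0→3: 3[part,t=1,z]
e11 timeout(0): 0[coor,t=2,z]
e12 deliver 0→4: 4[part,t=1,z]
e13 deliver 4→0: ·
e14 deliver 0→2: 2[part,t=1,z]
e15 deliver 2→0: ·
e16 deliver 0→3: 3[part,t=2,z]
e17 deliver 3→0: ·
e18 deliver 4→3: ·

1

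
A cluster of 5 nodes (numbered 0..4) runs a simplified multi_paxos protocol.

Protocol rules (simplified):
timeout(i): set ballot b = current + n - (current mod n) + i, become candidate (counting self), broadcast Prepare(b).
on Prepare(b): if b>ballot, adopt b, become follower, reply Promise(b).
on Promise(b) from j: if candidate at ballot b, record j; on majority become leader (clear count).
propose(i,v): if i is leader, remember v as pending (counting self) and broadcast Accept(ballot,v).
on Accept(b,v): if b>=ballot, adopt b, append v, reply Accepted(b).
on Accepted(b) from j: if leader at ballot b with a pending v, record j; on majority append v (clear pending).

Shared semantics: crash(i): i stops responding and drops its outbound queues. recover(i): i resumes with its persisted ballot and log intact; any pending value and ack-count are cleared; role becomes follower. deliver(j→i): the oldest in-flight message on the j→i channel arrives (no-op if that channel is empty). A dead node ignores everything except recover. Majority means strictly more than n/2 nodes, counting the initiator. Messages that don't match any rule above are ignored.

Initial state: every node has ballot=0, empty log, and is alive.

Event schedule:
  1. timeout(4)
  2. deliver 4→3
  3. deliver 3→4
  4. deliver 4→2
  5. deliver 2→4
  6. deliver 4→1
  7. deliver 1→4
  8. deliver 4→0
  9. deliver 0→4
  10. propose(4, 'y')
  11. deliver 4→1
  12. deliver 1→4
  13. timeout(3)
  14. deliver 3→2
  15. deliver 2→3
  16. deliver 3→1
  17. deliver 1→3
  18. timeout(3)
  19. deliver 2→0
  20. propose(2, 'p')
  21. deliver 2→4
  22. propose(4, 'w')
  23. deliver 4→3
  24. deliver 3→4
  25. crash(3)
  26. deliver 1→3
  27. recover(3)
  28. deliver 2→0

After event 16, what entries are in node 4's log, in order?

step 1 timeout(4): 4={cand,b=9,log=-}
step 2 deliver 4→3: 3={foll,b=9,log=-}
step 3 deliver 3→4: —
step 4 deliver 4→2: 2={foll,b=9,log=-}
step 5 deliver 2→4: 4={lead,b=9,log=-}
step 6 deliver 4→1: 1={foll,b=9,log=-}
step 7 deliver 1→4: —
step 8 deliver 4→0: 0={foll,b=9,log=-}
step 9 deliver 0→4: —
step 10 propose(4,'y'): —
step 11 deliver 4→1: 1={foll,b=9,log=y}
step 12 deliver 1→4: —
step 13 timeout(3): 3={cand,b=13,log=-}
step 14 deliver 3→2: 2={foll,b=13,log=-}
step 15 deliver 2→3: —
step 16 deliver 3→1: 1={foll,b=13,log=y}

empty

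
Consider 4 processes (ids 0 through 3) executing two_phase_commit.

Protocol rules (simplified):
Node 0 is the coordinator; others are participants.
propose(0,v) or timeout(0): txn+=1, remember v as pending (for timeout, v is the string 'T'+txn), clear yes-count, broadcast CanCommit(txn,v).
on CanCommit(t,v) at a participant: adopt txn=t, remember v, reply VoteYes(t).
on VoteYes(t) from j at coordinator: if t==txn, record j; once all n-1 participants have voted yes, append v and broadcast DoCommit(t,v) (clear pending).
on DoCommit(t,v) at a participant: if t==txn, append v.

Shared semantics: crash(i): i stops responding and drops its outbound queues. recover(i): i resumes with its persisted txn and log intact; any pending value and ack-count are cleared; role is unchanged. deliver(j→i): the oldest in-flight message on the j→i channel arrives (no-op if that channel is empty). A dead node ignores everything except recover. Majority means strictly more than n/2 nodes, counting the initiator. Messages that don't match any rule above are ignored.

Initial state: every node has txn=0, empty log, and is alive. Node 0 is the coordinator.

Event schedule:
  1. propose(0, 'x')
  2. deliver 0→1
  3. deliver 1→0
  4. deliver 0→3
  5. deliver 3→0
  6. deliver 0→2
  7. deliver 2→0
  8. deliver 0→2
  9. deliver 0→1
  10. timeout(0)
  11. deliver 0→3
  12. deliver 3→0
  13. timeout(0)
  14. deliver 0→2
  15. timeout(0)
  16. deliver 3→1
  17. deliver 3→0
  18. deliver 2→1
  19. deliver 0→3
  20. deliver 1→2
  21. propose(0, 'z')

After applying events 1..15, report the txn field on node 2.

step 1 propose(0,'x'): 0={coor,t=1,log=-}
step 2 deliver 0→1: 1={part,t=1,log=-}
step 3 deliver 1→0: —
step 4 deliver 0→3: 3={part,t=1,log=-}
step 5 deliver 3→0: —
step 6 deliver 0→2: 2={part,t=1,log=-}
step 7 deliver 2→0: 0={coor,t=1,log=x}
step 8 deliver 0→2: 2={part,t=1,log=x}
step 9 deliver 0→1: 1={part,t=1,log=x}
step 10 timeout(0): 0={coor,t=2,log=x}
step 11 deliver 0→3: 3={part,t=1,log=x}
step 12 deliver 3→0: —
step 13 timeout(0): 0={coor,t=3,log=x}
step 14 deliver 0→2: 2={part,t=2,log=x}
step 15 timeout(0): 0={coor,t=4,log=x}

2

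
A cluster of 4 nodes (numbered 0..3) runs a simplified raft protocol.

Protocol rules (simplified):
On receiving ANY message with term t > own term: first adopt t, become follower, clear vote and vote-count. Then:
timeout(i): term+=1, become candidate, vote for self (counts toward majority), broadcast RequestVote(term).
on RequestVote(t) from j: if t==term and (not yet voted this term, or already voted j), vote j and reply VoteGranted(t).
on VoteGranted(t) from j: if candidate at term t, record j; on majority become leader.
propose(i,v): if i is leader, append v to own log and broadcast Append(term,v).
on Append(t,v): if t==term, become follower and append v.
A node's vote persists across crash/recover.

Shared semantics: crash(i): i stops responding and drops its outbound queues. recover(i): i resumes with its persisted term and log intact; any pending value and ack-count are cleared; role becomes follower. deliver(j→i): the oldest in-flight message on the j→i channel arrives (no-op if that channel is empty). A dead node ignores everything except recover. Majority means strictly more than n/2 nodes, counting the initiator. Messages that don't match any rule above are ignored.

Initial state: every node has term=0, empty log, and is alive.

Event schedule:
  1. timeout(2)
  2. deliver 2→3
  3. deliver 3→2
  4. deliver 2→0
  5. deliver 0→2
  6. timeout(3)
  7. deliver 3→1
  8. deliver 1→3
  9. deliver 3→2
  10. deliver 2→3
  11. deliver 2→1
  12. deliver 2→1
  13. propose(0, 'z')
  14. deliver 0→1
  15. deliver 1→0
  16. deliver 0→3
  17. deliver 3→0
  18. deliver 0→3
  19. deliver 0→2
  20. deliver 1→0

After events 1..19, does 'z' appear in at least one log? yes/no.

no

step 1 timeout(2): 2={cand,t=1,log=-}
step 2 deliver 2→3: 3={foll,t=1,log=-}
step 3 deliver 3→2: —
step 4 deliver 2→0: 0={foll,t=1,log=-}
step 5 deliver 0→2: 2={lead,t=1,log=-}
step 6 timeout(3): 3={cand,t=2,log=-}
step 7 deliver 3→1: 1={foll,t=2,log=-}
step 8 deliver 1→3: —
step 9 deliver 3→2: 2={foll,t=2,log=-}
step 10 deliver 2→3: 3={lead,t=2,log=-}
step 11 deliver 2→1: —
step 12 deliver 2→1: —
step 13 propose(0,'z'): —
step 14 deliver 0→1: —
step 15 deliver 1→0: —
step 16 deliver 0→3: —
step 17 deliver 3→0: 0={foll,t=2,log=-}
step 18 deliver 0→3: —
step 19 deliver 0→2: —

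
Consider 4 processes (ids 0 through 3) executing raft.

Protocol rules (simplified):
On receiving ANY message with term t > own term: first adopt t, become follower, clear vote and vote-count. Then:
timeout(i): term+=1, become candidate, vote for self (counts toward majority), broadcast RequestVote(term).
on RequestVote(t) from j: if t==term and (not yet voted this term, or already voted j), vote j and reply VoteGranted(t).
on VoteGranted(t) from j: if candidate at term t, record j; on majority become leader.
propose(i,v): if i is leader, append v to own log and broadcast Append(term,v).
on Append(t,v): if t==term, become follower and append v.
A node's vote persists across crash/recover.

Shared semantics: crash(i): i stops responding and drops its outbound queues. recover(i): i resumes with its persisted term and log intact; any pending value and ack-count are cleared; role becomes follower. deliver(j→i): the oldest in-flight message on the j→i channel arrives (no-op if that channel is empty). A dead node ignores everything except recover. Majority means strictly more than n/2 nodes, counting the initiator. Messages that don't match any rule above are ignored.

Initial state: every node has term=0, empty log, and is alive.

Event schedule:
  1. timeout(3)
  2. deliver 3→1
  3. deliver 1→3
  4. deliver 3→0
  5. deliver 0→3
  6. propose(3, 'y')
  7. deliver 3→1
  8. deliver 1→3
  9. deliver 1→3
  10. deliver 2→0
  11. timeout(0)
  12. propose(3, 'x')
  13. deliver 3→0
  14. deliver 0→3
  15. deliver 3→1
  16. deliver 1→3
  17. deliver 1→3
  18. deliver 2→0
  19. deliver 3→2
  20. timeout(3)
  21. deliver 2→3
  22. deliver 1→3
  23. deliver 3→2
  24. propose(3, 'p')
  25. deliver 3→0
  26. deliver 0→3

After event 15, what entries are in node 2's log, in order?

[1] timeout(3) → N3(cand t1 [-])
[2] deliver 3→1 → N1(foll t1 [-])
[3] deliver 1→3 → ∅
[4] deliver 3→0 → N0(foll t1 [-])
[5] deliver 0→3 → N3(lead t1 [-])
[6] propose(3,'y') → N3(lead t1 [y])
[7] deliver 3→1 → N1(foll t1 [y])
[8] deliver 1→3 → ∅
[9] deliver 1→3 → ∅
[10] deliver 2→0 → ∅
[11] timeout(0) → N0(cand t2 [-])
[12] propose(3,'x') → N3(lead t1 [y,x])
[13] deliver 3→0 → ∅
[14] deliver 0→3 → N3(foll t2 [y,x])
[15] deliver 3→1 → N1(foll t1 [y,x])

empty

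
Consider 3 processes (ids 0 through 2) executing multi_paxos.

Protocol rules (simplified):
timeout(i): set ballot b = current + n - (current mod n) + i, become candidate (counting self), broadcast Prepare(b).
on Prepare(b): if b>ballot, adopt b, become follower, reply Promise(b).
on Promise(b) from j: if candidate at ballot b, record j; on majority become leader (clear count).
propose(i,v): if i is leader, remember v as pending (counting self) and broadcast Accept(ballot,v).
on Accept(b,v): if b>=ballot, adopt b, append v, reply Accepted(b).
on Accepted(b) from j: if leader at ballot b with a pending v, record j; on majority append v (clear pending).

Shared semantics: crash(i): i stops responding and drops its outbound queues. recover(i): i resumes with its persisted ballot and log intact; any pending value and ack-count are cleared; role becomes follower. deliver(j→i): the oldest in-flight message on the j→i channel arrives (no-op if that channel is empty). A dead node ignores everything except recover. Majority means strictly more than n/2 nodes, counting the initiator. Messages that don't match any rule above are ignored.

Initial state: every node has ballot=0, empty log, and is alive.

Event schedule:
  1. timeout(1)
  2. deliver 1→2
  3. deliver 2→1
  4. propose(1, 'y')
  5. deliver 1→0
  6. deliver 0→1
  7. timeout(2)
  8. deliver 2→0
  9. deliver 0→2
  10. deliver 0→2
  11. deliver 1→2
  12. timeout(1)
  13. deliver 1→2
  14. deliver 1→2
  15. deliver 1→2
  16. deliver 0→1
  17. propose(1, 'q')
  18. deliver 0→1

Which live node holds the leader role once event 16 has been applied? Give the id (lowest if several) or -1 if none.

after 1 — timeout(1): n1:cand/b4/[-]
after 2 — deliver 1→2: n2:foll/b4/[-]
after 3 — deliver 2→1: n1:lead/b4/[-]
after 4 — propose(1,'y'): ·
after 5 — deliver 1→0: n0:foll/b4/[-]
after 6 — deliver 0→1: ·
after 7 — timeout(2): n2:cand/b8/[-]
after 8 — deliver 2→0: n0:foll/b8/[-]
after 9 — deliver 0→2: n2:lead/b8/[-]
after 10 — deliver 0→2: ·
after 11 — deliver 1→2: ·
after 12 — timeout(1): n1:cand/b7/[-]
after 13 — deliver 1→2: ·
after 14 — deliver 1→2: ·
after 15 — deliver 1→2: ·
after 16 — deliver 0→1: ·

2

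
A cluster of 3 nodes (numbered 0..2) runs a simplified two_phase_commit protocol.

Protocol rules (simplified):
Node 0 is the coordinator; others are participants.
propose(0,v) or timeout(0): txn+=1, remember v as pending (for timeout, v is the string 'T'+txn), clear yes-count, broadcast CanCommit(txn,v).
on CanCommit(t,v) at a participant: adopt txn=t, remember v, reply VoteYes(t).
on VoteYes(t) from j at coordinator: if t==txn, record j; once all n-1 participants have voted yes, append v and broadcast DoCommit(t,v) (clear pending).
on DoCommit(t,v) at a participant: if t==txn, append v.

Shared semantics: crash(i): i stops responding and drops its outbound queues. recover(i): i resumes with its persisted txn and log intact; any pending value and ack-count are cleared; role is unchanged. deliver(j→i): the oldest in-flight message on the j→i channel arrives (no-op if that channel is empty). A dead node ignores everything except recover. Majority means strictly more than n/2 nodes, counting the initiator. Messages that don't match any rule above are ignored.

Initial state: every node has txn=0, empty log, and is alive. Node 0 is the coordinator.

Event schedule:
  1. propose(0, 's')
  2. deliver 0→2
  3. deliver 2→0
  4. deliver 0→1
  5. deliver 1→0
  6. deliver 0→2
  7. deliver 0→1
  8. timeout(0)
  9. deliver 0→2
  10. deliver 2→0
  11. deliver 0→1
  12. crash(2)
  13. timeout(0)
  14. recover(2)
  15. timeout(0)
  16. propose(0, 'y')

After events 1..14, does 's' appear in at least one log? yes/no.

e1 propose(0,'s'): 0[coor,t=1,-]
e2 deliver 0→2: 2[part,t=1,-]
e3 deliver 2→0: ·
e4 deliver 0→1: 1[part,t=1,-]
e5 deliver 1→0: 0[coor,t=1,s]
e6 deliver 0→2: 2[part,t=1,s]
e7 deliver 0→1: 1[part,t=1,s]
e8 timeout(0): 0[coor,t=2,s]
e9 deliver 0→2: 2[part,t=2,s]
e10 deliver 2→0: ·
e11 deliver 0→1: 1[part,t=2,s]
e12 crash(2): 2[✗part,t=2,s]
e13 timeout(0): 0[coor,t=3,s]
e14 recover(2): 2[part,t=2,s]

yes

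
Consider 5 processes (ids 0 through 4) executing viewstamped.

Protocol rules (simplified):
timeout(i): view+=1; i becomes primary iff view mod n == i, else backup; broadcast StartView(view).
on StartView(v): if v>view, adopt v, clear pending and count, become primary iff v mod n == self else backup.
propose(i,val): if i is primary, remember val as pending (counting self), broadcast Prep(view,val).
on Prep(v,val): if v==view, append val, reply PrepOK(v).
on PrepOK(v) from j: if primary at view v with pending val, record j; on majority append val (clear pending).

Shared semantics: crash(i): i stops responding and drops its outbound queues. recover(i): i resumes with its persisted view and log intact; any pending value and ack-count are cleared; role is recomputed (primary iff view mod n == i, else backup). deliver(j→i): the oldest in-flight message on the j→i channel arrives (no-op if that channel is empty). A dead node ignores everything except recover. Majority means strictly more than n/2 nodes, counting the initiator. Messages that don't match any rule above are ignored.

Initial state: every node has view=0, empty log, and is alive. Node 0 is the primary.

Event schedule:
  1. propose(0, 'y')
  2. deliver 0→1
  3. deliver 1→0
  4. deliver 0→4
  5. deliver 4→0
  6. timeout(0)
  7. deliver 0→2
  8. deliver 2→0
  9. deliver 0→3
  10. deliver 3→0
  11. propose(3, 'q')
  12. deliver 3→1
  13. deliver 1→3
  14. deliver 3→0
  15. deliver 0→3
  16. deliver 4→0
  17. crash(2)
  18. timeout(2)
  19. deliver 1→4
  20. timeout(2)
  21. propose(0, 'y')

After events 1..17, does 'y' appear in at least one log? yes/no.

yes

e1 propose(0,'y'): ·
e2 deliver 0→1: 1[back,v=0,y]
e3 deliver 1→0: ·
e4 deliver 0→4: 4[back,v=0,y]
e5 deliver 4→0: 0[prim,v=0,y]
e6 timeout(0): 0[back,v=1,y]
e7 deliver 0→2: 2[back,v=0,y]
e8 deliver 2→0: ·
e9 deliver 0→3: 3[back,v=0,y]
e10 deliver 3→0: ·
e11 propose(3,'q'): ·
e12 deliver 3→1: ·
e13 deliver 1→3: ·
e14 deliver 3→0: ·
e15 deliver 0→3: 3[back,v=1,y]
e16 deliver 4→0: ·
e17 crash(2): 2[✗back,v=0,y]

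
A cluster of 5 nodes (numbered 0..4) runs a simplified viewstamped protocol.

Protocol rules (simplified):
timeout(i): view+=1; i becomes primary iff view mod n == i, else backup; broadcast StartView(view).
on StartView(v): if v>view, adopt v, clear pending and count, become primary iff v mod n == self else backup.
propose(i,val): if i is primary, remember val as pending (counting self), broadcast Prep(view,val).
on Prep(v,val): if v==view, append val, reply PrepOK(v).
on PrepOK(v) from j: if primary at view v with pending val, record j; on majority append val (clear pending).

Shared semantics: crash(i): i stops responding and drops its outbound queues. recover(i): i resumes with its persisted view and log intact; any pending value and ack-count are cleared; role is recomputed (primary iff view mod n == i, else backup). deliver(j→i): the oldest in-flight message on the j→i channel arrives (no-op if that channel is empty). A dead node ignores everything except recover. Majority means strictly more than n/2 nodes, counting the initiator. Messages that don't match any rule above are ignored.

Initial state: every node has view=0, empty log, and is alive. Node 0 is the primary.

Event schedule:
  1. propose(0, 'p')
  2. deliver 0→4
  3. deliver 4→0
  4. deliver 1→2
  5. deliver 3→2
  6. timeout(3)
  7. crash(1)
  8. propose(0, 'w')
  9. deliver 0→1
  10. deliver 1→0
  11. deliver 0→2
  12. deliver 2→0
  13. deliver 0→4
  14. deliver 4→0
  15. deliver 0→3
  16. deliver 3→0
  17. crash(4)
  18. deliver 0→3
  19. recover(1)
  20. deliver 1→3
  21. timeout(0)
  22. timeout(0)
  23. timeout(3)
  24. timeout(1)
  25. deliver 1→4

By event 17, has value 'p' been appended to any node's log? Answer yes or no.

step 1 propose(0,'p'): —
step 2 deliver 0→4: 4={back,v=0,log=p}
step 3 deliver 4→0: —
step 4 deliver 1→2: —
step 5 deliver 3→2: —
step 6 timeout(3): 3={back,v=1,log=-}
step 7 crash(1): 1={✗back,v=0,log=-}
step 8 propose(0,'w'): —
step 9 deliver 0→1: —
step 10 deliver 1→0: —
step 11 deliver 0→2: 2={back,v=0,log=p}
step 12 deliver 2→0: —
step 13 deliver 0→4: 4={back,v=0,log=p,w}
step 14 deliver 4→0: 0={prim,v=0,log=w}
step 15 deliver 0→3: —
step 16 deliver 3→0: 0={back,v=1,log=w}
step 17 crash(4): 4={✗back,v=0,log=p,w}

yes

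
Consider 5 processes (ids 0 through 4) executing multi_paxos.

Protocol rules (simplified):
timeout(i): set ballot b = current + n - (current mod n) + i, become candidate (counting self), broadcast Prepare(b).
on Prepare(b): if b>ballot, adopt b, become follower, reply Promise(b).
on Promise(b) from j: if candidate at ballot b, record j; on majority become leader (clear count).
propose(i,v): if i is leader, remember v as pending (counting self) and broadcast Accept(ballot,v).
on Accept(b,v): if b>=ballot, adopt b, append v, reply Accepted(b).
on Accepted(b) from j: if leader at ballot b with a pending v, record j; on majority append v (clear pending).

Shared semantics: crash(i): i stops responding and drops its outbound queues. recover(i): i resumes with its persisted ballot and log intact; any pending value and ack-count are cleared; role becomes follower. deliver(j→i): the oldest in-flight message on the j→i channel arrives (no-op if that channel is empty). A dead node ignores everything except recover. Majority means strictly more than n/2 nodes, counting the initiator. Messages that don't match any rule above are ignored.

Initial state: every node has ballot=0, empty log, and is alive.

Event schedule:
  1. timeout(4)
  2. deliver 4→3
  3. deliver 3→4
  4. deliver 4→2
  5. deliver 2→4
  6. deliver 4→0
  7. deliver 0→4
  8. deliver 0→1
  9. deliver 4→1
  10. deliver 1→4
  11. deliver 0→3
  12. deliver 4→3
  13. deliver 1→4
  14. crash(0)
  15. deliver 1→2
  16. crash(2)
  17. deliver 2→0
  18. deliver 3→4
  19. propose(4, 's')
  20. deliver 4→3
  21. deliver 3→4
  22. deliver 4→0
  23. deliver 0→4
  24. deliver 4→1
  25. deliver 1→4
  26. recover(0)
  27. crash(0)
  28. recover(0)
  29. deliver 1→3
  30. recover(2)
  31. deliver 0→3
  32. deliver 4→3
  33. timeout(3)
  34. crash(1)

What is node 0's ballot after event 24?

[1] timeout(4) → N4(cand b9 [-])
[2] deliver 4→3 → N3(foll b9 [-])
[3] deliver 3→4 → ∅
[4] deliver 4→2 → N2(foll b9 [-])
[5] deliver 2→4 → N4(lead b9 [-])
[6] deliver 4→0 → N0(foll b9 [-])
[7] deliver 0→4 → ∅
[8] deliver 0→1 → ∅
[9] deliver 4→1 → N1(foll b9 [-])
[10] deliver 1→4 → ∅
[11] deliver 0→3 → ∅
[12] deliver 4→3 → ∅
[13] deliver 1→4 → ∅
[14] crash(0) → N0(✗foll b9 [-])
[15] deliver 1→2 → ∅
[16] crash(2) → N2(✗foll b9 [-])
[17] deliver 2→0 → ∅
[18] deliver 3→4 → ∅
[19] propose(4,'s') → ∅
[20] deliver 4→3 → N3(foll b9 [s])
[21] deliver 3→4 → ∅
[22] deliver 4→0 → ∅
[23] deliver 0→4 → ∅
[24] deliver 4→1 → N1(foll b9 [s])

9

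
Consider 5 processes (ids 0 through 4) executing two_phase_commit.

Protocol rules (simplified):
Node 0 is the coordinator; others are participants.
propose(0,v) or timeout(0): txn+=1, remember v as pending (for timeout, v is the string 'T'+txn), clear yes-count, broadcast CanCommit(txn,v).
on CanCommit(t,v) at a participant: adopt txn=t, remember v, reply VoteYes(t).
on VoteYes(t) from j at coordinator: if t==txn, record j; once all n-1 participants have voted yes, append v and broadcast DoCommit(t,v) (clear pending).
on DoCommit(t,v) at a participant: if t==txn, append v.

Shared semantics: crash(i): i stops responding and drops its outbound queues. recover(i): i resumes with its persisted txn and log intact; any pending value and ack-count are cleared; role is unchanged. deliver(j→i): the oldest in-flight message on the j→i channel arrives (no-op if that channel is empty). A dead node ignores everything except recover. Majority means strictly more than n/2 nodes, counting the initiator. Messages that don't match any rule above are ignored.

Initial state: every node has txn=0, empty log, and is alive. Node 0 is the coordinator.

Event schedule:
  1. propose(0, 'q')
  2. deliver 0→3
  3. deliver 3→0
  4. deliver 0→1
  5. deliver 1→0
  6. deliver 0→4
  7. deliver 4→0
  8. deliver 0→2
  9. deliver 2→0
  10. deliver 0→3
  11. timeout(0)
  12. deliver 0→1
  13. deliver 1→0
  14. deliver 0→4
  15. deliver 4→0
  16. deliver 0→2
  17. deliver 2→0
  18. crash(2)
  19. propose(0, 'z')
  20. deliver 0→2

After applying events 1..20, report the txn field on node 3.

after 1 — propose(0,'q'): n0:coor/t1/[-]
after 2 — deliver 0→3: n3:part/t1/[-]
after 3 — deliver 3→0: ·
after 4 — deliver 0→1: n1:part/t1/[-]
after 5 — deliver 1→0: ·
after 6 — deliver 0→4: n4:part/t1/[-]
after 7 — deliver 4→0: ·
after 8 — deliver 0→2: n2:part/t1/[-]
after 9 — deliver 2→0: n0:coor/t1/[q]
after 10 — deliver 0→3: n3:part/t1/[q]
after 11 — timeout(0): n0:coor/t2/[q]
after 12 — deliver 0→1: n1:part/t1/[q]
after 13 — deliver 1→0: ·
after 14 — deliver 0→4: n4:part/t1/[q]
after 15 — deliver 4→0: ·
after 16 — deliver 0→2: n2:part/t1/[q]
after 17 — deliver 2→0: ·
after 18 — crash(2): n2:✗part/t1/[q]
after 19 — propose(0,'z'): n0:coor/t3/[q]
after 20 — deliver 0→2: ·

1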